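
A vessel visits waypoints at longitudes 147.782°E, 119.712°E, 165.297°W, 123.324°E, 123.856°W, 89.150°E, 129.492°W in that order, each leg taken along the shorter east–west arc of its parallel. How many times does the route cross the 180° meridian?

Leg 1: +147.782° → +119.712°, shortest Δλ = -28.07° (west) — does not cross 180°.
Leg 2: +119.712° → -165.297°, shortest Δλ = 74.991° (east) — crosses 180°.
Leg 3: -165.297° → +123.324°, shortest Δλ = -71.379° (west) — crosses 180°.
Leg 4: +123.324° → -123.856°, shortest Δλ = 112.82° (east) — crosses 180°.
Leg 5: -123.856° → +89.150°, shortest Δλ = -146.994° (west) — crosses 180°.
Leg 6: +89.150° → -129.492°, shortest Δλ = 141.358° (east) — crosses 180°.
Total crossings: 5.

5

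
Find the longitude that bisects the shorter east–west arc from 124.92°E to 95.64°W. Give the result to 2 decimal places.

165.36°W

Signed shortest Δλ from +124.92° to -95.64° is +139.44°.
Midpoint longitude = +124.92° + (+139.44°)/2 = +124.92° + 69.72° = +194.64°.
Normalise into (−180°, 180°]: -165.36°.
(The naïve average (+124.92 + -95.64)/2 = 14.64° is on the wrong side of the globe.)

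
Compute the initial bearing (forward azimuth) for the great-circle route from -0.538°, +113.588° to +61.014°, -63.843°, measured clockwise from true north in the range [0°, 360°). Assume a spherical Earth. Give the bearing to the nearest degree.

359°

Δλ = -63.843 − 113.588 = -177.431°.
θ = atan2( sin Δλ · cos φ₂ , cos φ₁ · sin φ₂ − sin φ₁ · cos φ₂ · cos Δλ )
  = atan2(-0.02172, 0.87015) = -1.430° → normalised to [0°, 360°): 358.570°.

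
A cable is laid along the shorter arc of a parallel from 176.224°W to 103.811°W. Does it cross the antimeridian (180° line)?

No

Signed shortest Δλ = ((-103.811 − -176.224 + 180) mod 360) − 180 = 72.413°.
Going east by 72.413° from -176.224° reaches -103.811° without touching 180°.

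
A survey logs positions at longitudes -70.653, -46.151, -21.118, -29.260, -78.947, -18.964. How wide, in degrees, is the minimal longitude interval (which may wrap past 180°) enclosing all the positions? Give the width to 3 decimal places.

Sort the longitudes: -78.947°, -70.653°, -46.151°, -29.260°, -21.118°, -18.964°.
Eastward gaps between consecutive values (wrapping around): 8.294°, 24.502°, 16.891°, 8.142°, 2.154°, 300.017°.
Largest gap = 300.017° ⇒ minimal covering band is its complement: 360° − 300.017° = 59.983°.
Band runs from -78.947° eastward to -18.964°.

59.983°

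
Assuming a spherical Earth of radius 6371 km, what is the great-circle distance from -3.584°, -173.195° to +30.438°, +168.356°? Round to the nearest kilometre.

4261 km

Δλ = 168.356 − -173.195 = 341.551°; wrapped into (−180°, 180°]: -18.449°.
Δφ = 30.438 − -3.584 = 34.022°.
a = sin²(Δφ/2) + cos φ₁ · cos φ₂ · sin²(Δλ/2) = 0.107701.
c = 2·atan2(√a, √(1−a)) = 0.66875 rad → d = 6371·c ≈ 4260.59 km.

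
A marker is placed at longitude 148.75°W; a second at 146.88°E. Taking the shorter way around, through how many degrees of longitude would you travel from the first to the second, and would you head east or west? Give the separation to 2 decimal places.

64.37° west

Raw difference: 146.88 − -148.75 = 295.63°.
Normalise into (−180°, 180°]: 295.63° − 360° = -64.37°.
Negative ⇒ the second point lies to the west; separation 64.37°.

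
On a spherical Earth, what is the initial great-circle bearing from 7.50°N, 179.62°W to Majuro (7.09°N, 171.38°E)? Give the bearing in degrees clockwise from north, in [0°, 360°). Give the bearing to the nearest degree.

268°

Δλ = 171.38 − -179.62 = 351.00°; wrapped into (−180°, 180°]: -9.00°.
θ = atan2( sin Δλ · cos φ₂ , cos φ₁ · sin φ₂ − sin φ₁ · cos φ₂ · cos Δλ )
  = atan2(-0.15524, -0.00556) = -92.052° → normalised to [0°, 360°): 267.948°.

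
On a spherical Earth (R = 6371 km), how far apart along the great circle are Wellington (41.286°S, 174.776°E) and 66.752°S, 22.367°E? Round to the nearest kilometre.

Δλ = 22.367 − 174.776 = -152.409°.
Δφ = -66.752 − -41.286 = -25.466°.
a = sin²(Δφ/2) + cos φ₁ · cos φ₂ · sin²(Δλ/2) = 0.328311.
c = 2·atan2(√a, √(1−a)) = 1.22029 rad → d = 6371·c ≈ 7774.44 km.

7774 km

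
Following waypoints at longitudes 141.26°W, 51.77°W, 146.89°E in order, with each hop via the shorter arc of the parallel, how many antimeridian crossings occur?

Leg 1: -141.26° → -51.77°, shortest Δλ = 89.49° (east) — does not cross 180°.
Leg 2: -51.77° → +146.89°, shortest Δλ = -161.34° (west) — crosses 180°.
Total crossings: 1.

1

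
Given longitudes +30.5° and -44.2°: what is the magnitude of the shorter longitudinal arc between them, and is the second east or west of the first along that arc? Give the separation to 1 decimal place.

74.7° west

Raw difference: -44.2 − 30.5 = -74.7°.
Normalise into (−180°, 180°]: -74.7° stays -74.7°.
Negative ⇒ the second point lies to the west; separation 74.7°.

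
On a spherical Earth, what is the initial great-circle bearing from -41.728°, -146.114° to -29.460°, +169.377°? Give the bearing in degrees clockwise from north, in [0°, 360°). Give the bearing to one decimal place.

274.3°

Δλ = 169.377 − -146.114 = 315.491°; wrapped into (−180°, 180°]: -44.509°.
θ = atan2( sin Δλ · cos φ₂ , cos φ₁ · sin φ₂ − sin φ₁ · cos φ₂ · cos Δλ )
  = atan2(-0.61038, 0.04624) = -85.668° → normalised to [0°, 360°): 274.332°.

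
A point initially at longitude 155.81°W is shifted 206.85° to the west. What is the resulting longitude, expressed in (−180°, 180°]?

2.66°W

Start at -155.81°; shift −206.85° → -362.66°.
-362.66° lies outside (−180°, 180°]; add 360° → -2.66°.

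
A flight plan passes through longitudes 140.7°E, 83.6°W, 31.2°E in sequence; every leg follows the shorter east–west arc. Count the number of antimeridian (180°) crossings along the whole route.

1

Leg 1: +140.7° → -83.6°, shortest Δλ = 135.7° (east) — crosses 180°.
Leg 2: -83.6° → +31.2°, shortest Δλ = 114.8° (east) — does not cross 180°.
Total crossings: 1.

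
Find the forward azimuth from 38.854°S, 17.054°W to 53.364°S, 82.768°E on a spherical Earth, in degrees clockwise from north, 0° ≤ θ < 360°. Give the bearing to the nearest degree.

140°

Δλ = 82.768 − -17.054 = 99.822°.
θ = atan2( sin Δλ · cos φ₂ , cos φ₁ · sin φ₂ − sin φ₁ · cos φ₂ · cos Δλ )
  = atan2(0.58798, -0.68876) = 139.513° → normalised to [0°, 360°): 139.513°.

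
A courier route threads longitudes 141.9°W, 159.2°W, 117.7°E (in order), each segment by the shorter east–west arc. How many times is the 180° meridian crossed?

Leg 1: -141.9° → -159.2°, shortest Δλ = -17.3° (west) — does not cross 180°.
Leg 2: -159.2° → +117.7°, shortest Δλ = -83.1° (west) — crosses 180°.
Total crossings: 1.

1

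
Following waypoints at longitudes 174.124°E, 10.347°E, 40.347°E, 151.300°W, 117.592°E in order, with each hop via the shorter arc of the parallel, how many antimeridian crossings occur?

Leg 1: +174.124° → +10.347°, shortest Δλ = -163.777° (west) — does not cross 180°.
Leg 2: +10.347° → +40.347°, shortest Δλ = 30.0° (east) — does not cross 180°.
Leg 3: +40.347° → -151.300°, shortest Δλ = 168.353° (east) — crosses 180°.
Leg 4: -151.300° → +117.592°, shortest Δλ = -91.108° (west) — crosses 180°.
Total crossings: 2.

2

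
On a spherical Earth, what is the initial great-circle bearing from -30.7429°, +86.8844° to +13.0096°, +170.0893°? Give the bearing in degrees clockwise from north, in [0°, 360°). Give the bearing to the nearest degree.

75°

Δλ = 170.0893 − 86.8844 = 83.2049°.
θ = atan2( sin Δλ · cos φ₂ , cos φ₁ · sin φ₂ − sin φ₁ · cos φ₂ · cos Δλ )
  = atan2(0.96749, 0.25241) = 75.378° → normalised to [0°, 360°): 75.378°.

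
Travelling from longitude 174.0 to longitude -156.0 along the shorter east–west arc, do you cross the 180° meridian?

Naïve |-156.0 − 174.0| = 330.0° > 180°, so the shorter arc goes the other way round — across 180°.
Signed shortest Δλ = ((-156.0 − 174.0 + 180) mod 360) − 180 = 30.0°.
Going east by 30.0° from +174.0° passes through 180° before reaching -156.0°.

Yes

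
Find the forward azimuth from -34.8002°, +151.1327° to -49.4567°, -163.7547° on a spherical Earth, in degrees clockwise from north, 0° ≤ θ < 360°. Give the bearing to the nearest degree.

Δλ = -163.7547 − 151.1327 = -314.8874°; wrapped into (−180°, 180°]: 45.1126°.
θ = atan2( sin Δλ · cos φ₂ , cos φ₁ · sin φ₂ − sin φ₁ · cos φ₂ · cos Δλ )
  = atan2(0.46054, -0.36220) = 128.184° → normalised to [0°, 360°): 128.184°.

128°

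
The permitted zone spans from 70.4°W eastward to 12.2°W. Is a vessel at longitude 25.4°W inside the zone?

Yes

Band width going east from -70.4° to -12.2°: ((-12.2 − -70.4) mod 360) = 58.2°.
Offset of -25.4° east of the west edge: ((-25.4 − -70.4) mod 360) = 45.0°.
45.0° ≤ 58.2° ⇒ inside.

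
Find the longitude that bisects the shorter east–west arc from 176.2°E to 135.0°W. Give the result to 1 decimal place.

159.4°W

Signed shortest Δλ from +176.2° to -135.0° is +48.8°.
Midpoint longitude = +176.2° + (+48.8°)/2 = +176.2° + 24.4° = +200.6°.
Normalise into (−180°, 180°]: -159.4°.
(The naïve average (+176.2 + -135.0)/2 = 20.6° is on the wrong side of the globe.)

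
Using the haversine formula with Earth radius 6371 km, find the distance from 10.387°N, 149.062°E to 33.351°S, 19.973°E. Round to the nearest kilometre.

14245 km

Δλ = 19.973 − 149.062 = -129.089°.
Δφ = -33.351 − 10.387 = -43.738°.
a = sin²(Δφ/2) + cos φ₁ · cos φ₂ · sin²(Δλ/2) = 0.808590.
c = 2·atan2(√a, √(1−a)) = 2.23595 rad → d = 6371·c ≈ 14245.24 km.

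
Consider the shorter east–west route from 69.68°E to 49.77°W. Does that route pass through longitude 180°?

No

Signed shortest Δλ = ((-49.77 − 69.68 + 180) mod 360) − 180 = -119.45°.
Going west by 119.45° from +69.68° reaches -49.77° without touching 180°.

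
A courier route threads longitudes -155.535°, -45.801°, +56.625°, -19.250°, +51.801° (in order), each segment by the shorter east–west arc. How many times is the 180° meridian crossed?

0

Leg 1: -155.535° → -45.801°, shortest Δλ = 109.734° (east) — does not cross 180°.
Leg 2: -45.801° → +56.625°, shortest Δλ = 102.426° (east) — does not cross 180°.
Leg 3: +56.625° → -19.250°, shortest Δλ = -75.875° (west) — does not cross 180°.
Leg 4: -19.250° → +51.801°, shortest Δλ = 71.051° (east) — does not cross 180°.
Total crossings: 0.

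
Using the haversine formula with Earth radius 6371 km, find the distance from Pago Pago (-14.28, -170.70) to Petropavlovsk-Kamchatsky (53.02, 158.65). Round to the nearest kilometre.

8036 km

Δλ = 158.65 − -170.70 = 329.35°; wrapped into (−180°, 180°]: -30.65°.
Δφ = 53.02 − -14.28 = 67.30°.
a = sin²(Δφ/2) + cos φ₁ · cos φ₂ · sin²(Δλ/2) = 0.347767.
c = 2·atan2(√a, √(1−a)) = 1.26142 rad → d = 6371·c ≈ 8036.49 km.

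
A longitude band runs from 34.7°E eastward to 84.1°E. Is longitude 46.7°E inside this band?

Yes

Band width going east from +34.7° to +84.1°: ((84.1 − 34.7) mod 360) = 49.4°.
Offset of +46.7° east of the west edge: ((46.7 − 34.7) mod 360) = 12.0°.
12.0° ≤ 49.4° ⇒ inside.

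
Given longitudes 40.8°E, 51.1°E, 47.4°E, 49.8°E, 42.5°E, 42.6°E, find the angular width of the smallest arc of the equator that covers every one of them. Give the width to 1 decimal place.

Sort the longitudes: +40.8°, +42.5°, +42.6°, +47.4°, +49.8°, +51.1°.
Eastward gaps between consecutive values (wrapping around): 1.7°, 0.1°, 4.8°, 2.4°, 1.3°, 349.7°.
Largest gap = 349.7° ⇒ minimal covering band is its complement: 360° − 349.7° = 10.3°.
Band runs from +40.8° eastward to +51.1°.

10.3°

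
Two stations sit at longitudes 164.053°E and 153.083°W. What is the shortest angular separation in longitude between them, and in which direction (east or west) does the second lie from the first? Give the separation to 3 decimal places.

Raw difference: -153.083 − 164.053 = -317.136°.
Normalise into (−180°, 180°]: -317.136° + 360° = 42.864°.
Positive ⇒ the second point lies to the east; separation 42.864°.

42.864° east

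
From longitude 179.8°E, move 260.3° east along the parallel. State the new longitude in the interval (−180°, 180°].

Start at +179.8°; shift +260.3° → +440.1°.
+440.1° lies outside (−180°, 180°]; subtract 360° → +80.1°.

80.1°E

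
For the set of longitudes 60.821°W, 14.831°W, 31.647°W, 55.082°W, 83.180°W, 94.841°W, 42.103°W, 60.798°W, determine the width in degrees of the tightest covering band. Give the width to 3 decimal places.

Sort the longitudes: -94.841°, -83.180°, -60.821°, -60.798°, -55.082°, -42.103°, -31.647°, -14.831°.
Eastward gaps between consecutive values (wrapping around): 11.661°, 22.359°, 0.023°, 5.716°, 12.979°, 10.456°, 16.816°, 279.990°.
Largest gap = 279.990° ⇒ minimal covering band is its complement: 360° − 279.990° = 80.010°.
Band runs from -94.841° eastward to -14.831°.

80.010°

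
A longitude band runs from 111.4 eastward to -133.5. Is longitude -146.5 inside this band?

Band width going east from +111.4° to -133.5°: ((-133.5 − 111.4) mod 360) = 115.1°.
Offset of -146.5° east of the west edge: ((-146.5 − 111.4) mod 360) = 102.1°.
102.1° ≤ 115.1° ⇒ inside.

Yes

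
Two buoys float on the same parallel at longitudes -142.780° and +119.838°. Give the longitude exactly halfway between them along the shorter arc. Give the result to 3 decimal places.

Signed shortest Δλ from -142.780° to +119.838° is -97.382°.
Midpoint longitude = -142.780° + (-97.382°)/2 = -142.780° − 48.691° = -191.471°.
Normalise into (−180°, 180°]: +168.529°.
(The naïve average (-142.780 + +119.838)/2 = -11.471° is on the wrong side of the globe.)

+168.529°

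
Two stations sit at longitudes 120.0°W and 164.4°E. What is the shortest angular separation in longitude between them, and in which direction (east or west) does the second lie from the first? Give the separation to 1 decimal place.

Raw difference: 164.4 − -120.0 = 284.4°.
Normalise into (−180°, 180°]: 284.4° − 360° = -75.6°.
Negative ⇒ the second point lies to the west; separation 75.6°.

75.6° west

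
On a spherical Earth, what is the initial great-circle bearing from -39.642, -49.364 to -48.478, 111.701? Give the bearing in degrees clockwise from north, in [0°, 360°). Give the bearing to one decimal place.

167.6°

Δλ = 111.701 − -49.364 = 161.065°.
θ = atan2( sin Δλ · cos φ₂ , cos φ₁ · sin φ₂ − sin φ₁ · cos φ₂ · cos Δλ )
  = atan2(0.21511, -0.97658) = 167.578° → normalised to [0°, 360°): 167.578°.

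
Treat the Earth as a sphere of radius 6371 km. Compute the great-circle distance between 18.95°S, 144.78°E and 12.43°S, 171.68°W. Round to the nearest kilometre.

Δλ = -171.68 − 144.78 = -316.46°; wrapped into (−180°, 180°]: 43.54°.
Δφ = -12.43 − -18.95 = 6.52°.
a = sin²(Δφ/2) + cos φ₁ · cos φ₂ · sin²(Δλ/2) = 0.130282.
c = 2·atan2(√a, √(1−a)) = 0.73857 rad → d = 6371·c ≈ 4705.40 km.

4705 km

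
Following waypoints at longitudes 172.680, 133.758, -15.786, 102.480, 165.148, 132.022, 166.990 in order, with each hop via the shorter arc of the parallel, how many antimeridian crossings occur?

Leg 1: +172.680° → +133.758°, shortest Δλ = -38.922° (west) — does not cross 180°.
Leg 2: +133.758° → -15.786°, shortest Δλ = -149.544° (west) — does not cross 180°.
Leg 3: -15.786° → +102.480°, shortest Δλ = 118.266° (east) — does not cross 180°.
Leg 4: +102.480° → +165.148°, shortest Δλ = 62.668° (east) — does not cross 180°.
Leg 5: +165.148° → +132.022°, shortest Δλ = -33.126° (west) — does not cross 180°.
Leg 6: +132.022° → +166.990°, shortest Δλ = 34.968° (east) — does not cross 180°.
Total crossings: 0.

0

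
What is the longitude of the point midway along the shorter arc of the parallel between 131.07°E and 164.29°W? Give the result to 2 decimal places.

163.39°E

Signed shortest Δλ from +131.07° to -164.29° is +64.64°.
Midpoint longitude = +131.07° + (+64.64°)/2 = +131.07° + 32.32° = +163.39°.
(The naïve average (+131.07 + -164.29)/2 = -16.61° is on the wrong side of the globe.)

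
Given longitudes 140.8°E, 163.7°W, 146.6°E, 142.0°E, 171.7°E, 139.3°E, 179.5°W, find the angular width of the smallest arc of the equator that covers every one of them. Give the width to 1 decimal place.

57.0°

Sort the longitudes: -179.5°, -163.7°, +139.3°, +140.8°, +142.0°, +146.6°, +171.7°.
Eastward gaps between consecutive values (wrapping around): 15.8°, 303.0°, 1.5°, 1.2°, 4.6°, 25.1°, 8.8°.
Largest gap = 303.0° ⇒ minimal covering band is its complement: 360° − 303.0° = 57.0°.
Band runs from +139.3° eastward to -163.7°, crossing the antimeridian.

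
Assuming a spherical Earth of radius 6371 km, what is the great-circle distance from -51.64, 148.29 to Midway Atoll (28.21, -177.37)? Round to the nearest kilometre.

9492 km

Δλ = -177.37 − 148.29 = -325.66°; wrapped into (−180°, 180°]: 34.34°.
Δφ = 28.21 − -51.64 = 79.85°.
a = sin²(Δφ/2) + cos φ₁ · cos φ₂ · sin²(Δλ/2) = 0.459547.
c = 2·atan2(√a, √(1−a)) = 1.48980 rad → d = 6371·c ≈ 9491.53 km.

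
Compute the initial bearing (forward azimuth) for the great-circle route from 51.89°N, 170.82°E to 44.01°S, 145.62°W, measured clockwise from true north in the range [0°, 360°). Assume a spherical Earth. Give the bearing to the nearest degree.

149°

Δλ = -145.62 − 170.82 = -316.44°; wrapped into (−180°, 180°]: 43.56°.
θ = atan2( sin Δλ · cos φ₂ , cos φ₁ · sin φ₂ − sin φ₁ · cos φ₂ · cos Δλ )
  = atan2(0.49562, -0.83888) = 149.425° → normalised to [0°, 360°): 149.425°.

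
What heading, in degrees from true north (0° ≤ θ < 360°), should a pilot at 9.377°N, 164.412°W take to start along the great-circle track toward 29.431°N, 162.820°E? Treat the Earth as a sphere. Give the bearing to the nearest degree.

308°

Δλ = 162.820 − -164.412 = 327.232°; wrapped into (−180°, 180°]: -32.768°.
θ = atan2( sin Δλ · cos φ₂ , cos φ₁ · sin φ₂ − sin φ₁ · cos φ₂ · cos Δλ )
  = atan2(-0.47139, 0.36549) = -52.212° → normalised to [0°, 360°): 307.788°.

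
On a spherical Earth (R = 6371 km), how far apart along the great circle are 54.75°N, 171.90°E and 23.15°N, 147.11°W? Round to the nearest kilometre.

4872 km

Δλ = -147.11 − 171.90 = -319.01°; wrapped into (−180°, 180°]: 40.99°.
Δφ = 23.15 − 54.75 = -31.60°.
a = sin²(Δφ/2) + cos φ₁ · cos φ₂ · sin²(Δλ/2) = 0.139191.
c = 2·atan2(√a, √(1−a)) = 0.76466 rad → d = 6371·c ≈ 4871.64 km.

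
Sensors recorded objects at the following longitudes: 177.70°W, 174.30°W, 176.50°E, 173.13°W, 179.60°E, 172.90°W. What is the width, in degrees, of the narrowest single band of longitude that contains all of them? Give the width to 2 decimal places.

Sort the longitudes: -177.70°, -174.30°, -173.13°, -172.90°, +176.50°, +179.60°.
Eastward gaps between consecutive values (wrapping around): 3.40°, 1.17°, 0.23°, 349.40°, 3.10°, 2.70°.
Largest gap = 349.40° ⇒ minimal covering band is its complement: 360° − 349.40° = 10.60°.
Band runs from +176.50° eastward to -172.90°, crossing the antimeridian.

10.60°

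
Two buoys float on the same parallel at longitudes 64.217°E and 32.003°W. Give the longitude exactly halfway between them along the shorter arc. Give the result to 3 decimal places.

Signed shortest Δλ from +64.217° to -32.003° is -96.220°.
Midpoint longitude = +64.217° + (-96.220°)/2 = +64.217° − 48.110° = +16.107°.

16.107°E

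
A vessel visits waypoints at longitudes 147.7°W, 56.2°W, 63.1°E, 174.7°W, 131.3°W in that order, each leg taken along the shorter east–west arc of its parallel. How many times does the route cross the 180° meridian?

Leg 1: -147.7° → -56.2°, shortest Δλ = 91.5° (east) — does not cross 180°.
Leg 2: -56.2° → +63.1°, shortest Δλ = 119.3° (east) — does not cross 180°.
Leg 3: +63.1° → -174.7°, shortest Δλ = 122.2° (east) — crosses 180°.
Leg 4: -174.7° → -131.3°, shortest Δλ = 43.4° (east) — does not cross 180°.
Total crossings: 1.

1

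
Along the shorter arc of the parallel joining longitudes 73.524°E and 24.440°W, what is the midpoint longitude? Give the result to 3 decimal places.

24.542°E

Signed shortest Δλ from +73.524° to -24.440° is -97.964°.
Midpoint longitude = +73.524° + (-97.964°)/2 = +73.524° − 48.982° = +24.542°.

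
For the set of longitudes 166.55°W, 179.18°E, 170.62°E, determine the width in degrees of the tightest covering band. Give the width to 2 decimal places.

22.83°

Sort the longitudes: -166.55°, +170.62°, +179.18°.
Eastward gaps between consecutive values (wrapping around): 337.17°, 8.56°, 14.27°.
Largest gap = 337.17° ⇒ minimal covering band is its complement: 360° − 337.17° = 22.83°.
Band runs from +170.62° eastward to -166.55°, crossing the antimeridian.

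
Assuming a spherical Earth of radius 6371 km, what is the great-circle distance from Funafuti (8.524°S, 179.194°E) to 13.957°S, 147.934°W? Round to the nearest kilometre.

3632 km

Δλ = -147.934 − 179.194 = -327.128°; wrapped into (−180°, 180°]: 32.872°.
Δφ = -13.957 − -8.524 = -5.433°.
a = sin²(Δφ/2) + cos φ₁ · cos φ₂ · sin²(Δλ/2) = 0.079082.
c = 2·atan2(√a, √(1−a)) = 0.57012 rad → d = 6371·c ≈ 3632.23 km.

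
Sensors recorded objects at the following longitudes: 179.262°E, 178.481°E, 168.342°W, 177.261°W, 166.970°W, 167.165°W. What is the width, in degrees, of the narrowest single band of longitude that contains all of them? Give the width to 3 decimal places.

Sort the longitudes: -177.261°, -168.342°, -167.165°, -166.970°, +178.481°, +179.262°.
Eastward gaps between consecutive values (wrapping around): 8.919°, 1.177°, 0.195°, 345.451°, 0.781°, 3.477°.
Largest gap = 345.451° ⇒ minimal covering band is its complement: 360° − 345.451° = 14.549°.
Band runs from +178.481° eastward to -166.970°, crossing the antimeridian.

14.549°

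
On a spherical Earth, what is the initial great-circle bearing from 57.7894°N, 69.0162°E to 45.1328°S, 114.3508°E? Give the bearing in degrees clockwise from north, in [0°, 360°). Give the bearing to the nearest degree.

Δλ = 114.3508 − 69.0162 = 45.3346°.
θ = atan2( sin Δλ · cos φ₂ , cos φ₁ · sin φ₂ − sin φ₁ · cos φ₂ · cos Δλ )
  = atan2(0.50174, -0.79738) = 147.820° → normalised to [0°, 360°): 147.820°.

148°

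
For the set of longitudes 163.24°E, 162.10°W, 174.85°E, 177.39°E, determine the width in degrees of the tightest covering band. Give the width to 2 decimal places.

34.66°

Sort the longitudes: -162.10°, +163.24°, +174.85°, +177.39°.
Eastward gaps between consecutive values (wrapping around): 325.34°, 11.61°, 2.54°, 20.51°.
Largest gap = 325.34° ⇒ minimal covering band is its complement: 360° − 325.34° = 34.66°.
Band runs from +163.24° eastward to -162.10°, crossing the antimeridian.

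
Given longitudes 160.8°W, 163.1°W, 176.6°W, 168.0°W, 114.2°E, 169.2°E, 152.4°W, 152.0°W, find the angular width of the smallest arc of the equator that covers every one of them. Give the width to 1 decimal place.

93.8°

Sort the longitudes: -176.6°, -168.0°, -163.1°, -160.8°, -152.4°, -152.0°, +114.2°, +169.2°.
Eastward gaps between consecutive values (wrapping around): 8.6°, 4.9°, 2.3°, 8.4°, 0.4°, 266.2°, 55.0°, 14.2°.
Largest gap = 266.2° ⇒ minimal covering band is its complement: 360° − 266.2° = 93.8°.
Band runs from +114.2° eastward to -152.0°, crossing the antimeridian.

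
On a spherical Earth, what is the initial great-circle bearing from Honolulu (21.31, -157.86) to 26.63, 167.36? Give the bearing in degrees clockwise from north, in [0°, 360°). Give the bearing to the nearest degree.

Δλ = 167.36 − -157.86 = 325.22°; wrapped into (−180°, 180°]: -34.78°.
θ = atan2( sin Δλ · cos φ₂ , cos φ₁ · sin φ₂ − sin φ₁ · cos φ₂ · cos Δλ )
  = atan2(-0.50992, 0.15076) = -73.530° → normalised to [0°, 360°): 286.470°.

286°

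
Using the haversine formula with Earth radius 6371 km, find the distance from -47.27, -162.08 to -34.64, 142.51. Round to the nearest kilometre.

Δλ = 142.51 − -162.08 = 304.59°; wrapped into (−180°, 180°]: -55.41°.
Δφ = -34.64 − -47.27 = 12.63°.
a = sin²(Δφ/2) + cos φ₁ · cos φ₂ · sin²(Δλ/2) = 0.132768.
c = 2·atan2(√a, √(1−a)) = 0.74592 rad → d = 6371·c ≈ 4752.25 km.

4752 km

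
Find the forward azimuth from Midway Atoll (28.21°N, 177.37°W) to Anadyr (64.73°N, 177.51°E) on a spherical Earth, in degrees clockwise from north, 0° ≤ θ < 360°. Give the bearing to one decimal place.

Δλ = 177.51 − -177.37 = 354.88°; wrapped into (−180°, 180°]: -5.12°.
θ = atan2( sin Δλ · cos φ₂ , cos φ₁ · sin φ₂ − sin φ₁ · cos φ₂ · cos Δλ )
  = atan2(-0.03810, 0.59591) = -3.658° → normalised to [0°, 360°): 356.342°.

356.3°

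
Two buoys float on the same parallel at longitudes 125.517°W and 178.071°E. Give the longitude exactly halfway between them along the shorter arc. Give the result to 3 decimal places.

153.723°W

Signed shortest Δλ from -125.517° to +178.071° is -56.412°.
Midpoint longitude = -125.517° + (-56.412°)/2 = -125.517° − 28.206° = -153.723°.
(The naïve average (-125.517 + +178.071)/2 = 26.277° is on the wrong side of the globe.)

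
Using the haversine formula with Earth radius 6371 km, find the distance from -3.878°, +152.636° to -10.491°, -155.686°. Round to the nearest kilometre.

Δλ = -155.686 − 152.636 = -308.322°; wrapped into (−180°, 180°]: 51.678°.
Δφ = -10.491 − -3.878 = -6.613°.
a = sin²(Δφ/2) + cos φ₁ · cos φ₂ · sin²(Δλ/2) = 0.189683.
c = 2·atan2(√a, √(1−a)) = 0.90125 rad → d = 6371·c ≈ 5741.84 km.

5742 km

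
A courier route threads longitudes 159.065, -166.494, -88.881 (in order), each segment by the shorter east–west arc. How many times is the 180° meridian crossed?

1

Leg 1: +159.065° → -166.494°, shortest Δλ = 34.441° (east) — crosses 180°.
Leg 2: -166.494° → -88.881°, shortest Δλ = 77.613° (east) — does not cross 180°.
Total crossings: 1.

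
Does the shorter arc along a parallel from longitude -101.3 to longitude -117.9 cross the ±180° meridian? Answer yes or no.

No

Signed shortest Δλ = ((-117.9 − -101.3 + 180) mod 360) − 180 = -16.6°.
Going west by 16.6° from -101.3° reaches -117.9° without touching 180°.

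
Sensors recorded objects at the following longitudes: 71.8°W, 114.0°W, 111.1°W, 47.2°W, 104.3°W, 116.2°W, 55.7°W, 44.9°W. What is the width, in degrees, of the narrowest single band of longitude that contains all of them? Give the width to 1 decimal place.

Sort the longitudes: -116.2°, -114.0°, -111.1°, -104.3°, -71.8°, -55.7°, -47.2°, -44.9°.
Eastward gaps between consecutive values (wrapping around): 2.2°, 2.9°, 6.8°, 32.5°, 16.1°, 8.5°, 2.3°, 288.7°.
Largest gap = 288.7° ⇒ minimal covering band is its complement: 360° − 288.7° = 71.3°.
Band runs from -116.2° eastward to -44.9°.

71.3°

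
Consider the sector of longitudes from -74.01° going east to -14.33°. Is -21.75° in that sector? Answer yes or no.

Yes

Band width going east from -74.01° to -14.33°: ((-14.33 − -74.01) mod 360) = 59.68°.
Offset of -21.75° east of the west edge: ((-21.75 − -74.01) mod 360) = 52.26°.
52.26° ≤ 59.68° ⇒ inside.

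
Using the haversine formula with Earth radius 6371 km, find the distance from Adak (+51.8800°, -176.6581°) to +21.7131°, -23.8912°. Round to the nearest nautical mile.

6163 nmi

Δλ = -23.8912 − -176.6581 = 152.7669°.
Δφ = 21.7131 − 51.8800 = -30.1669°.
a = sin²(Δφ/2) + cos φ₁ · cos φ₂ · sin²(Δλ/2) = 0.609442.
c = 2·atan2(√a, √(1−a)) = 1.79147 rad → d = 6371·c ≈ 11413.44 km ≈ 6162.76 nmi.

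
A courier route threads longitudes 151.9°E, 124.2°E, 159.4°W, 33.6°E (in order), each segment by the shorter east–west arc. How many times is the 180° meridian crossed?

Leg 1: +151.9° → +124.2°, shortest Δλ = -27.7° (west) — does not cross 180°.
Leg 2: +124.2° → -159.4°, shortest Δλ = 76.4° (east) — crosses 180°.
Leg 3: -159.4° → +33.6°, shortest Δλ = -167.0° (west) — crosses 180°.
Total crossings: 2.

2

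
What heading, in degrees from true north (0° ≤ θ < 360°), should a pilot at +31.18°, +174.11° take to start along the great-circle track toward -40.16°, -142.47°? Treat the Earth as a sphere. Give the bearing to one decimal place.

148.0°

Δλ = -142.47 − 174.11 = -316.58°; wrapped into (−180°, 180°]: 43.42°.
θ = atan2( sin Δλ · cos φ₂ , cos φ₁ · sin φ₂ − sin φ₁ · cos φ₂ · cos Δλ )
  = atan2(0.52530, -0.83915) = 147.954° → normalised to [0°, 360°): 147.954°.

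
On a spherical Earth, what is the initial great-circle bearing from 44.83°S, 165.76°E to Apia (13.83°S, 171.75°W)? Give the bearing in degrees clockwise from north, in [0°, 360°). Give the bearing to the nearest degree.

39°

Δλ = -171.75 − 165.76 = -337.51°; wrapped into (−180°, 180°]: 22.49°.
θ = atan2( sin Δλ · cos φ₂ , cos φ₁ · sin φ₂ − sin φ₁ · cos φ₂ · cos Δλ )
  = atan2(0.37143, 0.46297) = 38.739° → normalised to [0°, 360°): 38.739°.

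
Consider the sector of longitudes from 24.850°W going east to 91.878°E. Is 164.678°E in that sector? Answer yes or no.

No

Band width going east from -24.850° to +91.878°: ((91.878 − -24.850) mod 360) = 116.728°.
Offset of +164.678° east of the west edge: ((164.678 − -24.850) mod 360) = 189.528°.
189.528° > 116.728° ⇒ outside.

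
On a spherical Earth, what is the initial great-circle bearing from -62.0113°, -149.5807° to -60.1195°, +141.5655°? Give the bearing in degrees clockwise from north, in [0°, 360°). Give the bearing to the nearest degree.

242°

Δλ = 141.5655 − -149.5807 = 291.1462°; wrapped into (−180°, 180°]: -68.8538°.
θ = atan2( sin Δλ · cos φ₂ , cos φ₁ · sin φ₂ − sin φ₁ · cos φ₂ · cos Δλ )
  = atan2(-0.46465, -0.24821) = -118.111° → normalised to [0°, 360°): 241.889°.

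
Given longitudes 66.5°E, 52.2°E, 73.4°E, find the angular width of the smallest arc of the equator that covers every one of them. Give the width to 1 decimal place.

Sort the longitudes: +52.2°, +66.5°, +73.4°.
Eastward gaps between consecutive values (wrapping around): 14.3°, 6.9°, 338.8°.
Largest gap = 338.8° ⇒ minimal covering band is its complement: 360° − 338.8° = 21.2°.
Band runs from +52.2° eastward to +73.4°.

21.2°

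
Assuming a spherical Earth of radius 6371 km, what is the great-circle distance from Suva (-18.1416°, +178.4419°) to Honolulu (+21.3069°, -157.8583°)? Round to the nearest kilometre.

Δλ = -157.8583 − 178.4419 = -336.3002°; wrapped into (−180°, 180°]: 23.6998°.
Δφ = 21.3069 − -18.1416 = 39.4485°.
a = sin²(Δφ/2) + cos φ₁ · cos φ₂ · sin²(Δλ/2) = 0.151235.
c = 2·atan2(√a, √(1−a)) = 0.79885 rad → d = 6371·c ≈ 5089.48 km.

5089 km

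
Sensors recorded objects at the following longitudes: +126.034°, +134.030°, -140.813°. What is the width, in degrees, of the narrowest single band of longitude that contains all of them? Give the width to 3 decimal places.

Sort the longitudes: -140.813°, +126.034°, +134.030°.
Eastward gaps between consecutive values (wrapping around): 266.847°, 7.996°, 85.157°.
Largest gap = 266.847° ⇒ minimal covering band is its complement: 360° − 266.847° = 93.153°.
Band runs from +126.034° eastward to -140.813°, crossing the antimeridian.

93.153°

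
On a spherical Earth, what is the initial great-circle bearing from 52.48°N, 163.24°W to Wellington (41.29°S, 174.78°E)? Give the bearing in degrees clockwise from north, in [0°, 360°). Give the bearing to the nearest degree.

196°

Δλ = 174.78 − -163.24 = 338.02°; wrapped into (−180°, 180°]: -21.98°.
θ = atan2( sin Δλ · cos φ₂ , cos φ₁ · sin φ₂ − sin φ₁ · cos φ₂ · cos Δλ )
  = atan2(-0.28123, -0.95452) = -163.584° → normalised to [0°, 360°): 196.416°.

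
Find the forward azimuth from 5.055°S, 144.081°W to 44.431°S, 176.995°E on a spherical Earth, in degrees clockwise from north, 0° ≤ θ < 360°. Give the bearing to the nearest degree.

215°

Δλ = 176.995 − -144.081 = 321.076°; wrapped into (−180°, 180°]: -38.924°.
θ = atan2( sin Δλ · cos φ₂ , cos φ₁ · sin φ₂ − sin φ₁ · cos φ₂ · cos Δλ )
  = atan2(-0.44866, -0.64838) = -145.318° → normalised to [0°, 360°): 214.682°.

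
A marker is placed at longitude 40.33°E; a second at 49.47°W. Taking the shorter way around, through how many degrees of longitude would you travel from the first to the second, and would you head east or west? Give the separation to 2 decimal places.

Raw difference: -49.47 − 40.33 = -89.8°.
Normalise into (−180°, 180°]: -89.8° stays -89.8°.
Negative ⇒ the second point lies to the west; separation 89.80°.

89.80° west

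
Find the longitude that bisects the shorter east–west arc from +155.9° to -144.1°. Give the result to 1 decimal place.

Signed shortest Δλ from +155.9° to -144.1° is +60.0°.
Midpoint longitude = +155.9° + (+60.0°)/2 = +155.9° + 30.0° = +185.9°.
Normalise into (−180°, 180°]: -174.1°.
(The naïve average (+155.9 + -144.1)/2 = 5.9° is on the wrong side of the globe.)

-174.1°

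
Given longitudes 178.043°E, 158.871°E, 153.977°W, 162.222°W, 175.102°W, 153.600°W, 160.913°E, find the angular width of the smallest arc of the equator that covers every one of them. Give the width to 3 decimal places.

Sort the longitudes: -175.102°, -162.222°, -153.977°, -153.600°, +158.871°, +160.913°, +178.043°.
Eastward gaps between consecutive values (wrapping around): 12.880°, 8.245°, 0.377°, 312.471°, 2.042°, 17.130°, 6.855°.
Largest gap = 312.471° ⇒ minimal covering band is its complement: 360° − 312.471° = 47.529°.
Band runs from +158.871° eastward to -153.600°, crossing the antimeridian.

47.529°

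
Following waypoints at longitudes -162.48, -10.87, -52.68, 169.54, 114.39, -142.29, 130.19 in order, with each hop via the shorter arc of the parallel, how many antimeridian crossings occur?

Leg 1: -162.48° → -10.87°, shortest Δλ = 151.61° (east) — does not cross 180°.
Leg 2: -10.87° → -52.68°, shortest Δλ = -41.81° (west) — does not cross 180°.
Leg 3: -52.68° → +169.54°, shortest Δλ = -137.78° (west) — crosses 180°.
Leg 4: +169.54° → +114.39°, shortest Δλ = -55.15° (west) — does not cross 180°.
Leg 5: +114.39° → -142.29°, shortest Δλ = 103.32° (east) — crosses 180°.
Leg 6: -142.29° → +130.19°, shortest Δλ = -87.52° (west) — crosses 180°.
Total crossings: 3.

3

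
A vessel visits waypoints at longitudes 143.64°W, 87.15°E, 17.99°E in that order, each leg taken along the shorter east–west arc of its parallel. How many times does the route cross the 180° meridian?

1

Leg 1: -143.64° → +87.15°, shortest Δλ = -129.21° (west) — crosses 180°.
Leg 2: +87.15° → +17.99°, shortest Δλ = -69.16° (west) — does not cross 180°.
Total crossings: 1.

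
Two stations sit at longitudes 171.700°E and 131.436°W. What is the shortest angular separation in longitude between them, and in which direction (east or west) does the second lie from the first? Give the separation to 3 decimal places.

Raw difference: -131.436 − 171.700 = -303.136°.
Normalise into (−180°, 180°]: -303.136° + 360° = 56.864°.
Positive ⇒ the second point lies to the east; separation 56.864°.

56.864° east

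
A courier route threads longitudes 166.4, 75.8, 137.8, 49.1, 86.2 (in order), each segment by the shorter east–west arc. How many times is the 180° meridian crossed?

0

Leg 1: +166.4° → +75.8°, shortest Δλ = -90.6° (west) — does not cross 180°.
Leg 2: +75.8° → +137.8°, shortest Δλ = 62.0° (east) — does not cross 180°.
Leg 3: +137.8° → +49.1°, shortest Δλ = -88.7° (west) — does not cross 180°.
Leg 4: +49.1° → +86.2°, shortest Δλ = 37.1° (east) — does not cross 180°.
Total crossings: 0.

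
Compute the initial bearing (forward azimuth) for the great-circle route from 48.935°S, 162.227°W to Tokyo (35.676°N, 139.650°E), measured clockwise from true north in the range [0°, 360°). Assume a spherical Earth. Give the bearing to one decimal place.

315.7°

Δλ = 139.650 − -162.227 = 301.877°; wrapped into (−180°, 180°]: -58.123°.
θ = atan2( sin Δλ · cos φ₂ , cos φ₁ · sin φ₂ − sin φ₁ · cos φ₂ · cos Δλ )
  = atan2(-0.68982, 0.70656) = -44.313° → normalised to [0°, 360°): 315.687°.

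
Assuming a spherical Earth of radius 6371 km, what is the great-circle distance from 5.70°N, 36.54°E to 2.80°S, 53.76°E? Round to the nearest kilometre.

2133 km

Δλ = 53.76 − 36.54 = 17.22°.
Δφ = -2.80 − 5.70 = -8.50°.
a = sin²(Δφ/2) + cos φ₁ · cos φ₂ · sin²(Δλ/2) = 0.027767.
c = 2·atan2(√a, √(1−a)) = 0.33483 rad → d = 6371·c ≈ 2133.21 km.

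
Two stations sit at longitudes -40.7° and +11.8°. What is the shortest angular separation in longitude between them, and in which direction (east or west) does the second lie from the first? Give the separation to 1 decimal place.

52.5° east

Raw difference: 11.8 − -40.7 = 52.5°.
Normalise into (−180°, 180°]: 52.5° stays 52.5°.
Positive ⇒ the second point lies to the east; separation 52.5°.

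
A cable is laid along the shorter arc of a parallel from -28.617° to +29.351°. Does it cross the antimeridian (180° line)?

Signed shortest Δλ = ((29.351 − -28.617 + 180) mod 360) − 180 = 57.968°.
Going east by 57.968° from -28.617° reaches +29.351° without touching 180°.

No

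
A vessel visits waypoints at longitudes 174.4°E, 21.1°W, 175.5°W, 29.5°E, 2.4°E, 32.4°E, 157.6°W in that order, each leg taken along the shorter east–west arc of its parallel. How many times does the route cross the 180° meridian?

3

Leg 1: +174.4° → -21.1°, shortest Δλ = 164.5° (east) — crosses 180°.
Leg 2: -21.1° → -175.5°, shortest Δλ = -154.4° (west) — does not cross 180°.
Leg 3: -175.5° → +29.5°, shortest Δλ = -155.0° (west) — crosses 180°.
Leg 4: +29.5° → +2.4°, shortest Δλ = -27.1° (west) — does not cross 180°.
Leg 5: +2.4° → +32.4°, shortest Δλ = 30.0° (east) — does not cross 180°.
Leg 6: +32.4° → -157.6°, shortest Δλ = 170.0° (east) — crosses 180°.
Total crossings: 3.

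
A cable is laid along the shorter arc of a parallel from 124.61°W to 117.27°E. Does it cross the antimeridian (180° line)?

Yes

Naïve |117.27 − -124.61| = 241.88° > 180°, so the shorter arc goes the other way round — across 180°.
Signed shortest Δλ = ((117.27 − -124.61 + 180) mod 360) − 180 = -118.12°.
Going west by 118.12° from -124.61° passes through 180° before reaching +117.27°.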